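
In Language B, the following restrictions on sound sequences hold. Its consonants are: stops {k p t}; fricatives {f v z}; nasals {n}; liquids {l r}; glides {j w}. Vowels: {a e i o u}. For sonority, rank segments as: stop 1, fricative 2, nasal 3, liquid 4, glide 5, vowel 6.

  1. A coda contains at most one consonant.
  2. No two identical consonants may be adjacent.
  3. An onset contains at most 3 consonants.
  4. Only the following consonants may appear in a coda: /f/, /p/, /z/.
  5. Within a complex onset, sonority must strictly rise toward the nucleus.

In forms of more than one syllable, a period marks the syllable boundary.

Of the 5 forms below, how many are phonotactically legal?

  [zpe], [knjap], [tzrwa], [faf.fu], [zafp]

1

[zpe] — violates constraint 5: syllable 1 onset /zp/: /z/ (fricative, 2) → /p/ (stop, 1) does not rise → phonotactically illegal
[knjap] — σ1 onset /knj/ (1→3→5 rises), coda /p/ ok → phonotactically legal
[tzrwa] — violates constraint 3: syllable 1 onset /tzrw/ has 4 consonants (> 3) → phonotactically illegal
[faf.fu] — violates constraint 2: adjacent identical consonants /ff/ → phonotactically illegal
[zafp] — violates constraint 1: syllable 1 coda /fp/ has 2 consonants (> 1) → phonotactically illegal
Phonotactically legal: [knjap] → 1.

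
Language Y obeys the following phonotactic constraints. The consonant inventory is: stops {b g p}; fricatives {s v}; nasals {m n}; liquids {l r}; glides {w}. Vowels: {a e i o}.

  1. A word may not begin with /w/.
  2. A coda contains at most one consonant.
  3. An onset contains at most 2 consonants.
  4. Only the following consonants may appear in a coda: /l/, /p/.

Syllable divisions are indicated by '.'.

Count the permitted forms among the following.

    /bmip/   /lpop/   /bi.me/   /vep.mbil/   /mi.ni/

5

/bmip/ — σ1 onset /bm/ (2C), coda /p/ ok → permitted
/lpop/ — σ1 onset /lp/ (2C), coda /p/ ok → permitted
/bi.me/ — σ1 onset /b/, coda /∅/ ok; σ2 onset /m/, coda /∅/ ok → permitted
/vep.mbil/ — σ1 onset /v/, coda /p/ ok; σ2 onset /mb/ (2C), coda /l/ ok → permitted
/mi.ni/ — σ1 onset /m/, coda /∅/ ok; σ2 onset /n/, coda /∅/ ok → permitted
Permitted: /bmip/, /lpop/, /bi.me/, /vep.mbil/, /mi.ni/ → 5.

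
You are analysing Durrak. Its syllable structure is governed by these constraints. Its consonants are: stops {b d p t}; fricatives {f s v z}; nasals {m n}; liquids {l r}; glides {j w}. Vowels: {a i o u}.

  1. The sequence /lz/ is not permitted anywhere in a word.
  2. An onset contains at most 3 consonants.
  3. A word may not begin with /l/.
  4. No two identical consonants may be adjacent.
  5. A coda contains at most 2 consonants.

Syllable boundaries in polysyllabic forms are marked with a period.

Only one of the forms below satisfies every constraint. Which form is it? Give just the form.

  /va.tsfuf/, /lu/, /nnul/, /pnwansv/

/va.tsfuf/

/va.tsfuf/ — σ1 onset /v/, coda /∅/ ok; σ2 onset /tsf/ (3C), coda /f/ ok → licit
/lu/ — violates constraint 3: word begins with /l/ → illicit
/nnul/ — violates constraint 4: adjacent identical consonants /nn/ → illicit
/pnwansv/ — violates constraint 5: syllable 1 coda /nsv/ has 3 consonants (> 2) → illicit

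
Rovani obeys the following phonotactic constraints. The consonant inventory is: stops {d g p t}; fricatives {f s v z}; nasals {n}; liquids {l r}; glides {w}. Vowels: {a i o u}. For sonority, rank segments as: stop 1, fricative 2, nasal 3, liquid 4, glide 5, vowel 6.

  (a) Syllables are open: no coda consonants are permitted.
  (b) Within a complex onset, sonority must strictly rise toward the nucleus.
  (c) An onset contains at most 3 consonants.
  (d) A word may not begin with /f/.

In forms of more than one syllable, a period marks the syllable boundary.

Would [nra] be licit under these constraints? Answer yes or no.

yes

[nra] — σ1 onset /nr/ (3→4 rises), coda /∅/ ok → licit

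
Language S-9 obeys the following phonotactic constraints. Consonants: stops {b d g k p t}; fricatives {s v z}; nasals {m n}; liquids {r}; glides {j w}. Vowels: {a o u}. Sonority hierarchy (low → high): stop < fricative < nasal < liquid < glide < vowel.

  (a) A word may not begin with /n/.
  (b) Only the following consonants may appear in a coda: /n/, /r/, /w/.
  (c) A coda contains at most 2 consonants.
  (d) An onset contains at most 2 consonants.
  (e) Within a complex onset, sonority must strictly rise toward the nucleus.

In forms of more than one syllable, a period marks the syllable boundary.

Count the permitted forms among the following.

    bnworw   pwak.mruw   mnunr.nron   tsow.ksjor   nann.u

bnworw — violates constraint (d): syllable 1 onset /bnw/ has 3 consonants (> 2) → not permitted
pwak.mruw — violates constraint (b): syllable 1 coda contains /k/, which is not a licensed coda consonant → not permitted
mnunr.nron — violates constraint (e): syllable 1 onset /mn/: /m/ (nasal, 3) → /n/ (nasal, 3) does not rise → not permitted
tsow.ksjor — violates constraint (d): syllable 2 onset /ksj/ has 3 consonants (> 2) → not permitted
nann.u — violates constraint (a): word begins with /n/ → not permitted
No form is permitted → 0.

0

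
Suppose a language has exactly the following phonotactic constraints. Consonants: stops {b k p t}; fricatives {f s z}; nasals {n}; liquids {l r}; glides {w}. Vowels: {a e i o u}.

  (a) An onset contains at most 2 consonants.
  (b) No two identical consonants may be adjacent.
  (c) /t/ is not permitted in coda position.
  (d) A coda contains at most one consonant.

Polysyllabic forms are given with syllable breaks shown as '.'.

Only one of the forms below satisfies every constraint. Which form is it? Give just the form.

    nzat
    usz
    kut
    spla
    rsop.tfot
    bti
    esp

bti

nzat — violates constraint (c): syllable 1 coda contains /t/ → not permitted
usz — violates constraint (d): syllable 1 coda /sz/ has 2 consonants (> 1) → not permitted
kut — violates constraint (c): syllable 1 coda contains /t/ → not permitted
spla — violates constraint (a): syllable 1 onset /spl/ has 3 consonants (> 2) → not permitted
rsop.tfot — violates constraint (c): syllable 2 coda contains /t/ → not permitted
bti — σ1 onset /bt/ (2C), coda /∅/ ok → permitted
esp — violates constraint (d): syllable 1 coda /sp/ has 2 consonants (> 1) → not permitted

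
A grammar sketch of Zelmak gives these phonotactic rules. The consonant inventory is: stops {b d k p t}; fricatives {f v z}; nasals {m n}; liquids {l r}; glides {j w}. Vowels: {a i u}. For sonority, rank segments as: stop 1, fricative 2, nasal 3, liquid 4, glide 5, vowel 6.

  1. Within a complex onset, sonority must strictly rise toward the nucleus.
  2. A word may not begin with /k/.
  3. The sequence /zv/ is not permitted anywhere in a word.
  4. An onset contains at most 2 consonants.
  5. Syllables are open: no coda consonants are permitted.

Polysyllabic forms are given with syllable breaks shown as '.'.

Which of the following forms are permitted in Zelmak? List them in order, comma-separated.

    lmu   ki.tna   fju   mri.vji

lmu — violates constraint 1: syllable 1 onset /lm/: /l/ (liquid, 4) → /m/ (nasal, 3) does not rise → not permitted
ki.tna — violates constraint 2: word begins with /k/ → not permitted
fju — σ1 onset /fj/ (2→5 rises), coda /∅/ ok → permitted
mri.vji — σ1 onset /mr/ (3→4 rises), coda /∅/ ok; σ2 onset /vj/ (2→5 rises), coda /∅/ ok → permitted

fju, mri.vji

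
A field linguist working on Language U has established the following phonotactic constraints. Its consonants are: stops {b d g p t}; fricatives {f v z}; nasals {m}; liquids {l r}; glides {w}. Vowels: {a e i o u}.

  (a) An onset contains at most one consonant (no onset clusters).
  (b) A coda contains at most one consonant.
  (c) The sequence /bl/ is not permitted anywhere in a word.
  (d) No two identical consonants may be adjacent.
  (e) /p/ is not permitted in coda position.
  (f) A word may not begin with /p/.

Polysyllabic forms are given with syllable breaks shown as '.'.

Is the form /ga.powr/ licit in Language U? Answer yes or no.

/ga.powr/ — violates constraint (b): syllable 2 coda /wr/ has 2 consonants (> 1) → illicit

no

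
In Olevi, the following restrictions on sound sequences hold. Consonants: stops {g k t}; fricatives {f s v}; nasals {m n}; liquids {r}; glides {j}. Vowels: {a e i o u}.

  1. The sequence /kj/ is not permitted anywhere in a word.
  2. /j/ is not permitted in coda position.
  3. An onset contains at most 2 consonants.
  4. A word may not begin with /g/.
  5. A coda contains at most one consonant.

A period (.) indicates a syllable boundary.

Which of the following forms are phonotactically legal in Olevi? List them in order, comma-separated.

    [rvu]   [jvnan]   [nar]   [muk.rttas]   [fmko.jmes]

[rvu] — σ1 onset /rv/ (2C), coda /∅/ ok → phonotactically legal
[jvnan] — violates constraint 3: syllable 1 onset /jvn/ has 3 consonants (> 2) → phonotactically illegal
[nar] — σ1 onset /n/, coda /r/ ok → phonotactically legal
[muk.rttas] — violates constraint 3: syllable 2 onset /rtt/ has 3 consonants (> 2) → phonotactically illegal
[fmko.jmes] — violates constraint 3: syllable 1 onset /fmk/ has 3 consonants (> 2) → phonotactically illegal

[rvu], [nar]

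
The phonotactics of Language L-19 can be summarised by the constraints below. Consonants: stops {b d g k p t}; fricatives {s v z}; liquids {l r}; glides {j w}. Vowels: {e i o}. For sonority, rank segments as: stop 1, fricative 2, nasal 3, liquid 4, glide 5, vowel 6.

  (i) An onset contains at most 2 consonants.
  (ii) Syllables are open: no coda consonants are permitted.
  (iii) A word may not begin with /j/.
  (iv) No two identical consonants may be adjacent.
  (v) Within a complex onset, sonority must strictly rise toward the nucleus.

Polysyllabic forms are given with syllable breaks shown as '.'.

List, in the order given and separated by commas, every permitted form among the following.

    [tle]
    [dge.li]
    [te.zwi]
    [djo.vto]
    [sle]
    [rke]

[tle] — σ1 onset /tl/ (1→4 rises), coda /∅/ ok → permitted
[dge.li] — violates constraint (v): syllable 1 onset /dg/: /d/ (stop, 1) → /g/ (stop, 1) does not rise → not permitted
[te.zwi] — σ1 onset /t/, coda /∅/ ok; σ2 onset /zw/ (2→5 rises), coda /∅/ ok → permitted
[djo.vto] — violates constraint (v): syllable 2 onset /vt/: /v/ (fricative, 2) → /t/ (stop, 1) does not rise → not permitted
[sle] — σ1 onset /sl/ (2→4 rises), coda /∅/ ok → permitted
[rke] — violates constraint (v): syllable 1 onset /rk/: /r/ (liquid, 4) → /k/ (stop, 1) does not rise → not permitted

[tle], [te.zwi], [sle]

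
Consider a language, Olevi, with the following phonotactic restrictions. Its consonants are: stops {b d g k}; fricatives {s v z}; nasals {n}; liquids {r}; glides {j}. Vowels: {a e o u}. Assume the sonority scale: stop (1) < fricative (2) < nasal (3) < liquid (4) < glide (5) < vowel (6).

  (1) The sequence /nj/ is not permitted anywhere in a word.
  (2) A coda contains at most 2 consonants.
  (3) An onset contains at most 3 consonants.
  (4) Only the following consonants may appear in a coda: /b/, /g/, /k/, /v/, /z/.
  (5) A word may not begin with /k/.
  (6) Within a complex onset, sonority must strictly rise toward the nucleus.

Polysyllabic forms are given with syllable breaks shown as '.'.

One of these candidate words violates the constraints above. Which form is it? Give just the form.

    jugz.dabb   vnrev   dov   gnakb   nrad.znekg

jugz.dabb — σ1 onset /j/, coda /gz/ (2C) ok; σ2 onset /d/, coda /bb/ (2C) ok → permitted
vnrev — σ1 onset /vnr/ (2→3→4 rises), coda /v/ ok → permitted
dov — σ1 onset /d/, coda /v/ ok → permitted
gnakb — σ1 onset /gn/ (1→3 rises), coda /kb/ (2C) ok → permitted
nrad.znekg — violates constraint 4: syllable 1 coda contains /d/, which is not a licensed coda consonant → not permitted

nrad.znekg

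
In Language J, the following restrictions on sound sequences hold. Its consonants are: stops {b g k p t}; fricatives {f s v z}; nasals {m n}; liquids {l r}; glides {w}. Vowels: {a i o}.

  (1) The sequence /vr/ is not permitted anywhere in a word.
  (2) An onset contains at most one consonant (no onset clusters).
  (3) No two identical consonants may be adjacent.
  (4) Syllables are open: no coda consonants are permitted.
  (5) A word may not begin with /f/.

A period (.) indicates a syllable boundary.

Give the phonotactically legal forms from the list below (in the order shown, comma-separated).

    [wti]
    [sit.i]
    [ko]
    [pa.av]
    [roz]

[wti] — violates constraint 2: syllable 1 onset /wt/ has 2 consonants (> 1) → phonotactically illegal
[sit.i] — violates constraint 4: syllable 1 coda /t/ has 1 consonant (> 0) → phonotactically illegal
[ko] — σ1 onset /k/, coda /∅/ ok → phonotactically legal
[pa.av] — violates constraint 4: syllable 2 coda /v/ has 1 consonant (> 0) → phonotactically illegal
[roz] — violates constraint 4: syllable 1 coda /z/ has 1 consonant (> 0) → phonotactically illegal

[ko]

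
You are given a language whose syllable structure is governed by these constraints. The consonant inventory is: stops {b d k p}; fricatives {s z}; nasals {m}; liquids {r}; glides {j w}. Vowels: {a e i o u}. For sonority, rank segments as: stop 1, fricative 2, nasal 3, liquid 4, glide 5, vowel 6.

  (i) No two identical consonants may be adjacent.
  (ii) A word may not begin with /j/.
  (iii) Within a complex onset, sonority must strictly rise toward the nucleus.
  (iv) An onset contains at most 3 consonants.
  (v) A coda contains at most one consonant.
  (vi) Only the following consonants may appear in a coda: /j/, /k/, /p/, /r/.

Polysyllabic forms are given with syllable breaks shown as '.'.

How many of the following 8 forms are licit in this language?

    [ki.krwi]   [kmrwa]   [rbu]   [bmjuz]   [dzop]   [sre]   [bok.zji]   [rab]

[ki.krwi] — σ1 onset /k/, coda /∅/ ok; σ2 onset /krw/ (1→4→5 rises), coda /∅/ ok → licit
[kmrwa] — violates constraint (iv): syllable 1 onset /kmrw/ has 4 consonants (> 3) → illicit
[rbu] — violates constraint (iii): syllable 1 onset /rb/: /r/ (liquid, 4) → /b/ (stop, 1) does not rise → illicit
[bmjuz] — violates constraint (vi): syllable 1 coda contains /z/, which is not a licensed coda consonant → illicit
[dzop] — σ1 onset /dz/ (1→2 rises), coda /p/ ok → licit
[sre] — σ1 onset /sr/ (2→4 rises), coda /∅/ ok → licit
[bok.zji] — σ1 onset /b/, coda /k/ ok; σ2 onset /zj/ (2→5 rises), coda /∅/ ok → licit
[rab] — violates constraint (vi): syllable 1 coda contains /b/, which is not a licensed coda consonant → illicit
Licit: [ki.krwi], [dzop], [sre], [bok.zji] → 4.

4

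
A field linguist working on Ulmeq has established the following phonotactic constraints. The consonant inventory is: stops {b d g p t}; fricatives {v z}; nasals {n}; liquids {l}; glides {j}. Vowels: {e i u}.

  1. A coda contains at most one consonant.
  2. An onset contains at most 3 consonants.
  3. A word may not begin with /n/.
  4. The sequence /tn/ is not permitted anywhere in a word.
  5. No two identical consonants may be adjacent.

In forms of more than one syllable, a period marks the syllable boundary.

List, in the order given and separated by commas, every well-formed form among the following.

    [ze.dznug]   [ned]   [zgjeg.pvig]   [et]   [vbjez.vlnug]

[ze.dznug], [zgjeg.pvig], [et], [vbjez.vlnug]

[ze.dznug] — σ1 onset /z/, coda /∅/ ok; σ2 onset /dzn/ (3C), coda /g/ ok → well-formed
[ned] — violates constraint 3: word begins with /n/ → ill-formed
[zgjeg.pvig] — σ1 onset /zgj/ (3C), coda /g/ ok; σ2 onset /pv/ (2C), coda /g/ ok → well-formed
[et] — σ1 onset /∅/, coda /t/ ok → well-formed
[vbjez.vlnug] — σ1 onset /vbj/ (3C), coda /z/ ok; σ2 onset /vln/ (3C), coda /g/ ok → well-formed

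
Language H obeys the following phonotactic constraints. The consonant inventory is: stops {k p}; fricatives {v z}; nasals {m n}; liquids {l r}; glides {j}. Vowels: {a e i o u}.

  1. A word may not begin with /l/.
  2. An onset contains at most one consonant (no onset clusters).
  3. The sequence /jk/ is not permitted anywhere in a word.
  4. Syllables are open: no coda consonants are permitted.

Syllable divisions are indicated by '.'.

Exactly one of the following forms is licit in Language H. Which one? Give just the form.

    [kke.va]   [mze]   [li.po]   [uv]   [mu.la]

[kke.va] — violates constraint 2: syllable 1 onset /kk/ has 2 consonants (> 1) → illicit
[mze] — violates constraint 2: syllable 1 onset /mz/ has 2 consonants (> 1) → illicit
[li.po] — violates constraint 1: word begins with /l/ → illicit
[uv] — violates constraint 4: syllable 1 coda /v/ has 1 consonant (> 0) → illicit
[mu.la] — σ1 onset /m/, coda /∅/ ok; σ2 onset /l/, coda /∅/ ok → licit

[mu.la]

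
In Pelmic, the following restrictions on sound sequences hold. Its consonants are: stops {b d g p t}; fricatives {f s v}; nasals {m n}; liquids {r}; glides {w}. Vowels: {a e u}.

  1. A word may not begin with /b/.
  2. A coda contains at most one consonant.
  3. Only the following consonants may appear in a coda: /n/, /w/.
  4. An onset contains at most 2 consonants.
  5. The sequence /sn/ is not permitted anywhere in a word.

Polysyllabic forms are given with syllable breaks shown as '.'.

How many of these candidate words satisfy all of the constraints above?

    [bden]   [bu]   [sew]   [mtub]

1

[bden] — violates constraint 1: word begins with /b/ → ill-formed
[bu] — violates constraint 1: word begins with /b/ → ill-formed
[sew] — σ1 onset /s/, coda /w/ ok → well-formed
[mtub] — violates constraint 3: syllable 1 coda contains /b/, which is not a licensed coda consonant → ill-formed
Well-formed: [sew] → 1.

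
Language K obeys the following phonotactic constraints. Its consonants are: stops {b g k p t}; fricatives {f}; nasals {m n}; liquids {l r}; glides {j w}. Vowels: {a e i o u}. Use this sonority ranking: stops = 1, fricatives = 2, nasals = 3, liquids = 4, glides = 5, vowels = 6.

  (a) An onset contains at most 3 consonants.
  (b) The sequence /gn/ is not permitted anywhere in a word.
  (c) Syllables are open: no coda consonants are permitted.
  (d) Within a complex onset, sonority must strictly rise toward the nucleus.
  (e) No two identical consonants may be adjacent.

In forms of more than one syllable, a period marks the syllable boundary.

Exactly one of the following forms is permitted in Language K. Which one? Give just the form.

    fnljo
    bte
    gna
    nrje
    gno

nrje

fnljo — violates constraint (a): syllable 1 onset /fnlj/ has 4 consonants (> 3) → not permitted
bte — violates constraint (d): syllable 1 onset /bt/: /b/ (stop, 1) → /t/ (stop, 1) does not rise → not permitted
gna — violates constraint (b): contains banned sequence /gn/ → not permitted
nrje — σ1 onset /nrj/ (3→4→5 rises), coda /∅/ ok → permitted
gno — violates constraint (b): contains banned sequence /gn/ → not permitted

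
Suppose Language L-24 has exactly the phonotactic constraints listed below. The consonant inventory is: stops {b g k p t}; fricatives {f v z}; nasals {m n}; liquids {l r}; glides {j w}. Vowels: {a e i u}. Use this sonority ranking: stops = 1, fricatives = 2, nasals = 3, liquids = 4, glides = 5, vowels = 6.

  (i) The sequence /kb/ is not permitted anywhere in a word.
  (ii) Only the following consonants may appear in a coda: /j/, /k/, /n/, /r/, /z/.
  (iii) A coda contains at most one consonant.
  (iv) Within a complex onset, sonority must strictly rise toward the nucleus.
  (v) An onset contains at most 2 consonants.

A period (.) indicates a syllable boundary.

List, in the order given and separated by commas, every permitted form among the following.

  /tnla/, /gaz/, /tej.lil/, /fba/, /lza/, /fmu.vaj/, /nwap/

/tnla/ — violates constraint (v): syllable 1 onset /tnl/ has 3 consonants (> 2) → not permitted
/gaz/ — σ1 onset /g/, coda /z/ ok → permitted
/tej.lil/ — violates constraint (ii): syllable 2 coda contains /l/, which is not a licensed coda consonant → not permitted
/fba/ — violates constraint (iv): syllable 1 onset /fb/: /f/ (fricative, 2) → /b/ (stop, 1) does not rise → not permitted
/lza/ — violates constraint (iv): syllable 1 onset /lz/: /l/ (liquid, 4) → /z/ (fricative, 2) does not rise → not permitted
/fmu.vaj/ — σ1 onset /fm/ (2→3 rises), coda /∅/ ok; σ2 onset /v/, coda /j/ ok → permitted
/nwap/ — violates constraint (ii): syllable 1 coda contains /p/, which is not a licensed coda consonant → not permitted

/gaz/, /fmu.vaj/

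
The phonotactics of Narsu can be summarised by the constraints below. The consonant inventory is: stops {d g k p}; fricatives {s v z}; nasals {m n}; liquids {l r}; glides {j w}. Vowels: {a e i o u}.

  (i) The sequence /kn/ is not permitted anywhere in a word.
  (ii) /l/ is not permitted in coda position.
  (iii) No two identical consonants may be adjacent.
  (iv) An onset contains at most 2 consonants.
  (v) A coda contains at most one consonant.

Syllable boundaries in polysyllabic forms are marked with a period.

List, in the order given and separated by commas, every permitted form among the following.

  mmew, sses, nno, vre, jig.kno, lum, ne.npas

vre, lum, ne.npas

mmew — violates constraint (iii): adjacent identical consonants /mm/ → not permitted
sses — violates constraint (iii): adjacent identical consonants /ss/ → not permitted
nno — violates constraint (iii): adjacent identical consonants /nn/ → not permitted
vre — σ1 onset /vr/ (2C), coda /∅/ ok → permitted
jig.kno — violates constraint (i): contains banned sequence /kn/ → not permitted
lum — σ1 onset /l/, coda /m/ ok → permitted
ne.npas — σ1 onset /n/, coda /∅/ ok; σ2 onset /np/ (2C), coda /s/ ok → permitted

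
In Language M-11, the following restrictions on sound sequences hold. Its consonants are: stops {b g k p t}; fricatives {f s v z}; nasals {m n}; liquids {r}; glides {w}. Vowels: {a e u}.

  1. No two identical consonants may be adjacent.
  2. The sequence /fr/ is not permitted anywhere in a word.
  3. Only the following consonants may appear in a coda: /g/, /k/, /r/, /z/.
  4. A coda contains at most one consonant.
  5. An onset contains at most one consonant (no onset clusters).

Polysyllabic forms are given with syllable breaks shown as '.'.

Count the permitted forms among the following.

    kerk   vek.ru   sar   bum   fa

3

kerk — violates constraint 4: syllable 1 coda /rk/ has 2 consonants (> 1) → not permitted
vek.ru — σ1 onset /v/, coda /k/ ok; σ2 onset /r/, coda /∅/ ok → permitted
sar — σ1 onset /s/, coda /r/ ok → permitted
bum — violates constraint 3: syllable 1 coda contains /m/, which is not a licensed coda consonant → not permitted
fa — σ1 onset /f/, coda /∅/ ok → permitted
Permitted: vek.ru, sar, fa → 3.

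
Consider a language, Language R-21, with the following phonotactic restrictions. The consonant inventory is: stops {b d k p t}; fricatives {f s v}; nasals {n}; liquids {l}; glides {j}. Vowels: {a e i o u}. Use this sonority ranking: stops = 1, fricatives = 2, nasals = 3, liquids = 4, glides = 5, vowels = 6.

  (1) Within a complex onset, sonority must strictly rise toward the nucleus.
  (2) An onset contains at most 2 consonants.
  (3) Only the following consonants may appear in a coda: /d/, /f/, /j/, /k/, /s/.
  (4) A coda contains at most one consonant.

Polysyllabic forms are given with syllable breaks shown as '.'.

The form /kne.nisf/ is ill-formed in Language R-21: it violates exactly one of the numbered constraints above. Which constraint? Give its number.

4

/kne.nisf/: syllable 2 coda /sf/ has 2 consonants (> 1).
This is a violation of constraint 4: "A coda contains at most one consonant."
The remaining constraints (1, 2, 3) are satisfied.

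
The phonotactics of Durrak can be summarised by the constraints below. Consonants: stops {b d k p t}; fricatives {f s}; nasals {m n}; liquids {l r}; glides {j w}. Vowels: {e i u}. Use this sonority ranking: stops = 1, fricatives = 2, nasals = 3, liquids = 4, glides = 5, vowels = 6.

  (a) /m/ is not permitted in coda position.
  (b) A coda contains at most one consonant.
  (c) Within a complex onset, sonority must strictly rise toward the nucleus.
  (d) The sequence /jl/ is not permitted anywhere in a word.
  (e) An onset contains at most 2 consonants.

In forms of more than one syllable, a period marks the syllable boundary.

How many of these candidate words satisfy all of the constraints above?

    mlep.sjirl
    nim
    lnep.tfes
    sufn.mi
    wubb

mlep.sjirl — violates constraint (b): syllable 2 coda /rl/ has 2 consonants (> 1) → ill-formed
nim — violates constraint (a): syllable 1 coda contains /m/ → ill-formed
lnep.tfes — violates constraint (c): syllable 1 onset /ln/: /l/ (liquid, 4) → /n/ (nasal, 3) does not rise → ill-formed
sufn.mi — violates constraint (b): syllable 1 coda /fn/ has 2 consonants (> 1) → ill-formed
wubb — violates constraint (b): syllable 1 coda /bb/ has 2 consonants (> 1) → ill-formed
No form is well-formed → 0.

0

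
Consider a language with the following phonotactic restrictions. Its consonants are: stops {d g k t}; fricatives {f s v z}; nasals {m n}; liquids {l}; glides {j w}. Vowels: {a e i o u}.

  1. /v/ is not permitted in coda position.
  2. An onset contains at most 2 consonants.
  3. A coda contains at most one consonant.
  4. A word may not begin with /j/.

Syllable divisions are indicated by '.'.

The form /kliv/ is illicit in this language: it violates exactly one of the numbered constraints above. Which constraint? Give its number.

1

/kliv/: syllable 1 coda contains /v/.
This is a violation of constraint 1: "/v/ is not permitted in coda position."
The remaining constraints (2, 3, 4) are satisfied.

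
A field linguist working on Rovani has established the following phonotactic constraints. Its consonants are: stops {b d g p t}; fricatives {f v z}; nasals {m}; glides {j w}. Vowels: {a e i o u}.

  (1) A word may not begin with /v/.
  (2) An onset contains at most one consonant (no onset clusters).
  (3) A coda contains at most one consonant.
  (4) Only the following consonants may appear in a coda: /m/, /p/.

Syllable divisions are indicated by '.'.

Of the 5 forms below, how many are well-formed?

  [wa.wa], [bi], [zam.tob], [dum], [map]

[wa.wa] — σ1 onset /w/, coda /∅/ ok; σ2 onset /w/, coda /∅/ ok → well-formed
[bi] — σ1 onset /b/, coda /∅/ ok → well-formed
[zam.tob] — violates constraint 4: syllable 2 coda contains /b/, which is not a licensed coda consonant → ill-formed
[dum] — σ1 onset /d/, coda /m/ ok → well-formed
[map] — σ1 onset /m/, coda /p/ ok → well-formed
Well-formed: [wa.wa], [bi], [dum], [map] → 4.

4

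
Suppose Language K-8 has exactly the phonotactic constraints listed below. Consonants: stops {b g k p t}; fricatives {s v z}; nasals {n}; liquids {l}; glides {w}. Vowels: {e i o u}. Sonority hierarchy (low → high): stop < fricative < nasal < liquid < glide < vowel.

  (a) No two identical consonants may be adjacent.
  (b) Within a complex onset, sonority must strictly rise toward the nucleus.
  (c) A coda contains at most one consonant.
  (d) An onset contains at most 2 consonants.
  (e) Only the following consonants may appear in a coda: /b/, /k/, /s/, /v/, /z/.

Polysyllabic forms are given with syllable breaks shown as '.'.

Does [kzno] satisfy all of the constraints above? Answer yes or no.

[kzno] — violates constraint (d): syllable 1 onset /kzn/ has 3 consonants (> 2) → not permitted

no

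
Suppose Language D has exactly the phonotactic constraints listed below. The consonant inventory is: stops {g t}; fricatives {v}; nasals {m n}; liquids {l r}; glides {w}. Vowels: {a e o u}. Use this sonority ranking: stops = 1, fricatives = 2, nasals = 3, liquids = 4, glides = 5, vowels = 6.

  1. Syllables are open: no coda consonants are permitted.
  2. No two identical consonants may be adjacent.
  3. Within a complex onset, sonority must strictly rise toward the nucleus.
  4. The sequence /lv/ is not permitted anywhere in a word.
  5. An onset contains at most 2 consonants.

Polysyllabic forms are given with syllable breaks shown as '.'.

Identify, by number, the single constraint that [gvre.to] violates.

5

[gvre.to]: syllable 1 onset /gvr/ has 3 consonants (> 2).
This is a violation of constraint 5: "An onset contains at most 2 consonants."
The remaining constraints (1, 2, 3, 4) are satisfied.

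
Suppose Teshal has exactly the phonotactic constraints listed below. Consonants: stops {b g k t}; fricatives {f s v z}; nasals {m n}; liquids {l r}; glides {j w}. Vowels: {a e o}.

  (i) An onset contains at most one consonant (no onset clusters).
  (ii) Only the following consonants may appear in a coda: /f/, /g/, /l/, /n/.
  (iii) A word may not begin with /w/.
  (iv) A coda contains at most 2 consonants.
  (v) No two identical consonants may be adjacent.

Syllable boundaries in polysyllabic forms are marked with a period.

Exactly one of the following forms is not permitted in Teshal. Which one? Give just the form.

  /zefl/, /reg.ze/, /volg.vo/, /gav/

/gav/

/zefl/ — σ1 onset /z/, coda /fl/ (2C) ok → permitted
/reg.ze/ — σ1 onset /r/, coda /g/ ok; σ2 onset /z/, coda /∅/ ok → permitted
/volg.vo/ — σ1 onset /v/, coda /lg/ (2C) ok; σ2 onset /v/, coda /∅/ ok → permitted
/gav/ — violates constraint (ii): syllable 1 coda contains /v/, which is not a licensed coda consonant → not permitted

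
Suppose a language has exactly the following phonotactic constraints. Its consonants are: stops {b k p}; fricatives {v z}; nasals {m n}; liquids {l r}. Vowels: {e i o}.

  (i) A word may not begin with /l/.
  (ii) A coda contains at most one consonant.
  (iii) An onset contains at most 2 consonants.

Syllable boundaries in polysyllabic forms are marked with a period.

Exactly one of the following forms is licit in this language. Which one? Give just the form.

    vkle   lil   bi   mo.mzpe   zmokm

bi

vkle — violates constraint (iii): syllable 1 onset /vkl/ has 3 consonants (> 2) → illicit
lil — violates constraint (i): word begins with /l/ → illicit
bi — σ1 onset /b/, coda /∅/ ok → licit
mo.mzpe — violates constraint (iii): syllable 2 onset /mzp/ has 3 consonants (> 2) → illicit
zmokm — violates constraint (ii): syllable 1 coda /km/ has 2 consonants (> 1) → illicit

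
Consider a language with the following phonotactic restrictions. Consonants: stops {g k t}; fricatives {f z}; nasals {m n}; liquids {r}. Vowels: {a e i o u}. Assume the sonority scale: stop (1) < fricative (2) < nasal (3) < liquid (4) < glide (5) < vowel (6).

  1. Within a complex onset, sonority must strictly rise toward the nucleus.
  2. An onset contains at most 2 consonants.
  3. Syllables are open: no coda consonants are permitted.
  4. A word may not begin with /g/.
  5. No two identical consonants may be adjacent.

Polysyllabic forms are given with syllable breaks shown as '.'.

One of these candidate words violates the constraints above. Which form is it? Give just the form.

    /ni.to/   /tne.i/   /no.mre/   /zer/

/zer/

/ni.to/ — σ1 onset /n/, coda /∅/ ok; σ2 onset /t/, coda /∅/ ok → phonotactically legal
/tne.i/ — σ1 onset /tn/ (1→3 rises), coda /∅/ ok; σ2 onset /∅/, coda /∅/ ok → phonotactically legal
/no.mre/ — σ1 onset /n/, coda /∅/ ok; σ2 onset /mr/ (3→4 rises), coda /∅/ ok → phonotactically legal
/zer/ — violates constraint 3: syllable 1 coda /r/ has 1 consonant (> 0) → phonotactically illegal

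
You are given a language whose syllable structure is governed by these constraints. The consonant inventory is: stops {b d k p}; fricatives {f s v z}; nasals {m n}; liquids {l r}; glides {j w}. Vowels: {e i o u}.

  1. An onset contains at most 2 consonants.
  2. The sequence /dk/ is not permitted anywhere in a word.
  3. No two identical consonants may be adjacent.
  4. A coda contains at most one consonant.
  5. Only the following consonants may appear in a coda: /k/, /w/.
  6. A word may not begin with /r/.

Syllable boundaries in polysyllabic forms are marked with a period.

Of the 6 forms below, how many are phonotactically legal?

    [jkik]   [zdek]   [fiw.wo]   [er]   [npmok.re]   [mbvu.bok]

[jkik] — σ1 onset /jk/ (2C), coda /k/ ok → phonotactically legal
[zdek] — σ1 onset /zd/ (2C), coda /k/ ok → phonotactically legal
[fiw.wo] — violates constraint 3: adjacent identical consonants /ww/ → phonotactically illegal
[er] — violates constraint 5: syllable 1 coda contains /r/, which is not a licensed coda consonant → phonotactically illegal
[npmok.re] — violates constraint 1: syllable 1 onset /npm/ has 3 consonants (> 2) → phonotactically illegal
[mbvu.bok] — violates constraint 1: syllable 1 onset /mbv/ has 3 consonants (> 2) → phonotactically illegal
Phonotactically legal: [jkik], [zdek] → 2.

2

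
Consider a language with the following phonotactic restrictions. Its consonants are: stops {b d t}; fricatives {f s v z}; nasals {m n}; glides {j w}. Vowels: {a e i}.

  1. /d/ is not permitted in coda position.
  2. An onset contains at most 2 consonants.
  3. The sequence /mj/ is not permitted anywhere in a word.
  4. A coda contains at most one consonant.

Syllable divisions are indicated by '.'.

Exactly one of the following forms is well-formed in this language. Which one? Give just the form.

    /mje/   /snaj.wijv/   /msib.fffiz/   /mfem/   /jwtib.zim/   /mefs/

/mje/ — violates constraint 3: contains banned sequence /mj/ → ill-formed
/snaj.wijv/ — violates constraint 4: syllable 2 coda /jv/ has 2 consonants (> 1) → ill-formed
/msib.fffiz/ — violates constraint 2: syllable 2 onset /fff/ has 3 consonants (> 2) → ill-formed
/mfem/ — σ1 onset /mf/ (2C), coda /m/ ok → well-formed
/jwtib.zim/ — violates constraint 2: syllable 1 onset /jwt/ has 3 consonants (> 2) → ill-formed
/mefs/ — violates constraint 4: syllable 1 coda /fs/ has 2 consonants (> 1) → ill-formed

/mfem/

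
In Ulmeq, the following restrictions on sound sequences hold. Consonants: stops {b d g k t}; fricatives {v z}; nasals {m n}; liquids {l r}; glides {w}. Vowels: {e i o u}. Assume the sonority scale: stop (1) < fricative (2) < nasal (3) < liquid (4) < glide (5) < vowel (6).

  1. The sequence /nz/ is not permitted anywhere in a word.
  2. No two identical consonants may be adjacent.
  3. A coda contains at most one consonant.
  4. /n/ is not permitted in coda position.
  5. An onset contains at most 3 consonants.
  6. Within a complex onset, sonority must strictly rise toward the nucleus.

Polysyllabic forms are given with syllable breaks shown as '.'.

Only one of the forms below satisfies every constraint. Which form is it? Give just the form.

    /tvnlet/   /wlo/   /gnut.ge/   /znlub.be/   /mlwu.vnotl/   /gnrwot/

/gnut.ge/

/tvnlet/ — violates constraint 5: syllable 1 onset /tvnl/ has 4 consonants (> 3) → ill-formed
/wlo/ — violates constraint 6: syllable 1 onset /wl/: /w/ (glide, 5) → /l/ (liquid, 4) does not rise → ill-formed
/gnut.ge/ — σ1 onset /gn/ (1→3 rises), coda /t/ ok; σ2 onset /g/, coda /∅/ ok → well-formed
/znlub.be/ — violates constraint 2: adjacent identical consonants /bb/ → ill-formed
/mlwu.vnotl/ — violates constraint 3: syllable 2 coda /tl/ has 2 consonants (> 1) → ill-formed
/gnrwot/ — violates constraint 5: syllable 1 onset /gnrw/ has 4 consonants (> 3) → ill-formed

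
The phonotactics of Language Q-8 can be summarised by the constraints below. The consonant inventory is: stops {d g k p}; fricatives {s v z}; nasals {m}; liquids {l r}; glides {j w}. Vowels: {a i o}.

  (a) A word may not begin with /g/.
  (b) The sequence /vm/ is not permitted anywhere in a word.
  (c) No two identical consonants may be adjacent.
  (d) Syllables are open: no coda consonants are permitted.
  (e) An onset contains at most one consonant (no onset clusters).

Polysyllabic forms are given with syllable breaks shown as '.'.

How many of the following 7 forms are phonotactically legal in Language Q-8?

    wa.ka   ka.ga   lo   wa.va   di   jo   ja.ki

wa.ka — σ1 onset /w/, coda /∅/ ok; σ2 onset /k/, coda /∅/ ok → phonotactically legal
ka.ga — σ1 onset /k/, coda /∅/ ok; σ2 onset /g/, coda /∅/ ok → phonotactically legal
lo — σ1 onset /l/, coda /∅/ ok → phonotactically legal
wa.va — σ1 onset /w/, coda /∅/ ok; σ2 onset /v/, coda /∅/ ok → phonotactically legal
di — σ1 onset /d/, coda /∅/ ok → phonotactically legal
jo — σ1 onset /j/, coda /∅/ ok → phonotactically legal
ja.ki — σ1 onset /j/, coda /∅/ ok; σ2 onset /k/, coda /∅/ ok → phonotactically legal
Phonotactically legal: wa.ka, ka.ga, lo, wa.va, di, jo, ja.ki → 7.

7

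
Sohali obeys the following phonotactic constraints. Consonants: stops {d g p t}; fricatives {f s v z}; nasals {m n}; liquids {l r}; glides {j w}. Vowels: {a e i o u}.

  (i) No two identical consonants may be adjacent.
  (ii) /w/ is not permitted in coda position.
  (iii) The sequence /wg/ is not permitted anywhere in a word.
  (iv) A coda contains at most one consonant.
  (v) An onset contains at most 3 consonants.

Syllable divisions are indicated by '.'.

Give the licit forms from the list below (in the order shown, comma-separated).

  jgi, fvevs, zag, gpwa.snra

jgi, zag, gpwa.snra

jgi — σ1 onset /jg/ (2C), coda /∅/ ok → licit
fvevs — violates constraint (iv): syllable 1 coda /vs/ has 2 consonants (> 1) → illicit
zag — σ1 onset /z/, coda /g/ ok → licit
gpwa.snra — σ1 onset /gpw/ (3C), coda /∅/ ok; σ2 onset /snr/ (3C), coda /∅/ ok → licit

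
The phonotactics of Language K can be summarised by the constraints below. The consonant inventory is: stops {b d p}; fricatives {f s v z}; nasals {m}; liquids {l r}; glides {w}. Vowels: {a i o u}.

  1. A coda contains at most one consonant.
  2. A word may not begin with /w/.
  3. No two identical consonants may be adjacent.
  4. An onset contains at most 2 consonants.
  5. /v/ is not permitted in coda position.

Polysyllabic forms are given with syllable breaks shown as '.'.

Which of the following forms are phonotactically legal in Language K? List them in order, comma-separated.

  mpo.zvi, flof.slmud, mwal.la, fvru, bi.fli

mpo.zvi, bi.fli

mpo.zvi — σ1 onset /mp/ (2C), coda /∅/ ok; σ2 onset /zv/ (2C), coda /∅/ ok → phonotactically legal
flof.slmud — violates constraint 4: syllable 2 onset /slm/ has 3 consonants (> 2) → phonotactically illegal
mwal.la — violates constraint 3: adjacent identical consonants /ll/ → phonotactically illegal
fvru — violates constraint 4: syllable 1 onset /fvr/ has 3 consonants (> 2) → phonotactically illegal
bi.fli — σ1 onset /b/, coda /∅/ ok; σ2 onset /fl/ (2C), coda /∅/ ok → phonotactically legal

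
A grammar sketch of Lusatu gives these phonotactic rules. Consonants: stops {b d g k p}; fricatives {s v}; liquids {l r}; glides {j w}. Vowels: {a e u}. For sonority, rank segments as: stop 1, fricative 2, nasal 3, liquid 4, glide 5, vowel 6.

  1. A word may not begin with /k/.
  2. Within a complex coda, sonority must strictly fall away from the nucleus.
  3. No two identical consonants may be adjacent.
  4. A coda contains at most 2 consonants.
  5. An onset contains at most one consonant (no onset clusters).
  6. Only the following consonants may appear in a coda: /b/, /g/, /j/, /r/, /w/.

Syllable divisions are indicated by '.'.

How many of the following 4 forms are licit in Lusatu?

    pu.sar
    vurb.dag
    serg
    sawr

4

pu.sar — σ1 onset /p/, coda /∅/ ok; σ2 onset /s/, coda /r/ ok → licit
vurb.dag — σ1 onset /v/, coda /rb/ (4→1 falls) ok; σ2 onset /d/, coda /g/ ok → licit
serg — σ1 onset /s/, coda /rg/ (4→1 falls) ok → licit
sawr — σ1 onset /s/, coda /wr/ (5→4 falls) ok → licit
Licit: pu.sar, vurb.dag, serg, sawr → 4.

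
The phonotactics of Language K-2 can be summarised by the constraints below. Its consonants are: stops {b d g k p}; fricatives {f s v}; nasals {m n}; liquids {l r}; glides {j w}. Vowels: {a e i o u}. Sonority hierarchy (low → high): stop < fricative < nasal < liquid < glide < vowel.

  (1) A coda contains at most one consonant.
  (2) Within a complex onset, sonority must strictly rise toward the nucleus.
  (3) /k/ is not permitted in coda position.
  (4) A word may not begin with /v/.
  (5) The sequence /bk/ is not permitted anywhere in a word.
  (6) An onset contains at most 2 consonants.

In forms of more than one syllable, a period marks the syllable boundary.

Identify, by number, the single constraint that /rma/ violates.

2

/rma/: syllable 1 onset /rm/: /r/ (liquid, 4) → /m/ (nasal, 3) does not rise.
This is a violation of constraint 2: "Within a complex onset, sonority must strictly rise toward the nucleus."
The remaining constraints (1, 3, 4, 5, 6) are satisfied.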